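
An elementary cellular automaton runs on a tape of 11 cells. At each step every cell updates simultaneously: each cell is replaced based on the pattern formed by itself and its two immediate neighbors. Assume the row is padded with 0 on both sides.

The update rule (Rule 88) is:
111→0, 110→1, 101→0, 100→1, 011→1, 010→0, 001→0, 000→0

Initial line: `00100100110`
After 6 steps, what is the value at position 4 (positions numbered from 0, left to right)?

0

00010010111
00001000101
00000100000
00000010000
00000001000
00000000100
position 4 holds 0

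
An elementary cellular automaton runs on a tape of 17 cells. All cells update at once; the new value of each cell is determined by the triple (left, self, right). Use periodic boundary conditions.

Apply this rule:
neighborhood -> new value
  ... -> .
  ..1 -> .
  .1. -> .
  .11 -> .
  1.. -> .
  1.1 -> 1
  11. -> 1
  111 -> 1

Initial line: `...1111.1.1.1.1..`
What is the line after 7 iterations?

....1111.1.1.1...
.....1111.1.1....
......1111.1.....
.......1111......
........111......
.........11......
..........1......

..........1......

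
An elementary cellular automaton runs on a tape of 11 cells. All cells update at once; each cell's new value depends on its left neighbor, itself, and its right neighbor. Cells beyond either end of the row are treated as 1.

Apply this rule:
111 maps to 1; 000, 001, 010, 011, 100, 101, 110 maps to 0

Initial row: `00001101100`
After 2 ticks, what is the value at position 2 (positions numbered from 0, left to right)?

0

00000000000
00000000000
position 2 holds 0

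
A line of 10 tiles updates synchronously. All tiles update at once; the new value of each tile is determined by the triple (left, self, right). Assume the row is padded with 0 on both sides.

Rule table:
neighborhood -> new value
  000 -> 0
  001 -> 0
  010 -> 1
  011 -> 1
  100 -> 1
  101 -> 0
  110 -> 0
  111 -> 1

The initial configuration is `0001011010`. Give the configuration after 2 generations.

0001011010

generation 1: 0001010011
generation 2: 0001011010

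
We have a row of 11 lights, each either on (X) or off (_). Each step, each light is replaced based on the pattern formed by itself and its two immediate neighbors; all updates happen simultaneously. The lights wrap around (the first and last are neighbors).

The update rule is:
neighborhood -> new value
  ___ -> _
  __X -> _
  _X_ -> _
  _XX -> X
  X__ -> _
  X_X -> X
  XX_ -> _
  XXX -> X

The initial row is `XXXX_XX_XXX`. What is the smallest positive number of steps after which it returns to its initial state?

11

XXX_XX_XXXX
XX_XX_XXXXX
X_XX_XXXXXX
_XX_XXXXXXX
XX_XXXXXXX_
X_XXXXXXX_X
_XXXXXXX_XX
XXXXXXX_XX_
XXXXXX_XX_X
XXXXX_XX_XX
XXXX_XX_XXX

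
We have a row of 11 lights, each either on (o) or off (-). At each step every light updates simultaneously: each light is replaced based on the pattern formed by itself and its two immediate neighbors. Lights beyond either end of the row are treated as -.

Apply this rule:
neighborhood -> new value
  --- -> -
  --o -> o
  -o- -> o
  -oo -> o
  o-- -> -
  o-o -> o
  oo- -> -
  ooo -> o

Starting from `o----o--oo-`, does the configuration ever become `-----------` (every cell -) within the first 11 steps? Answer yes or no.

o---oo-oo--
o--oo-oo---
o-oo-oo----
ooo-oo-----
oo-oo------
o-oo-------
ooo--------
oo---------
o----------
o----------  (fixed point — unchanged through step 11)
step 11 is o----------, still not uniform -

no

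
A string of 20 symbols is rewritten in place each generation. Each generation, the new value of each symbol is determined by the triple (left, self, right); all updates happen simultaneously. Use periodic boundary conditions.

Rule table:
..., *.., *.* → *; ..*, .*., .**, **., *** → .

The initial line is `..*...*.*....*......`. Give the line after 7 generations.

**..*..**..*******..

*..**..*.***..******
.*...*..*...*.......
..**..*..**..*******
*...*..*...*........
.**..*..**..*******.
...*..*...*........*
**..*..**..*******..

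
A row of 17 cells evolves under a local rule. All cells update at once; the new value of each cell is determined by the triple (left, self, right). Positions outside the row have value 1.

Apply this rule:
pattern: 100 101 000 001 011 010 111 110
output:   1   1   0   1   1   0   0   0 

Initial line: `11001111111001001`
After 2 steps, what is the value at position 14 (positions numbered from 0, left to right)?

1

00111000000110111
11100100001101100
position 14 holds 1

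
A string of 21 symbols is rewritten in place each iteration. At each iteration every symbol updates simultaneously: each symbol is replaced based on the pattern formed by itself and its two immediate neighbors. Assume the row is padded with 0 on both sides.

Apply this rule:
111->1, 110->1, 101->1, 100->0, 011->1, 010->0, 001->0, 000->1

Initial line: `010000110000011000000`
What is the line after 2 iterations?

000110110111011011111
110111111111111111111

110111111111111111111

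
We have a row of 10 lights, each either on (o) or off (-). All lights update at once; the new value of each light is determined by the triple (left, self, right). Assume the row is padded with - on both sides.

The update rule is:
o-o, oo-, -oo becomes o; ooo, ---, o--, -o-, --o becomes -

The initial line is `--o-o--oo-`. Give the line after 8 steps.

-------oo-

step 1: ---o---oo-
step 2: -------oo-
step 3: -------oo-  (fixed point — unchanged through step 8)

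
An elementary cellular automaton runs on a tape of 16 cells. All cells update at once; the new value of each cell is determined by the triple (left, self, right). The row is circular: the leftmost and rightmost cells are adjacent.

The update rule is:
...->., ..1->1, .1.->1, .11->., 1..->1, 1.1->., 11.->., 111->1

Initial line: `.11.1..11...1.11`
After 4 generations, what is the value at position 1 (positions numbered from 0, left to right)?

1

generation 1: ....111..1.11...
generation 2: ...1.1.111...1..
generation 3: ..11.1..1.1.111.
generation 4: .1...1111.1..1.1
position 1 holds 1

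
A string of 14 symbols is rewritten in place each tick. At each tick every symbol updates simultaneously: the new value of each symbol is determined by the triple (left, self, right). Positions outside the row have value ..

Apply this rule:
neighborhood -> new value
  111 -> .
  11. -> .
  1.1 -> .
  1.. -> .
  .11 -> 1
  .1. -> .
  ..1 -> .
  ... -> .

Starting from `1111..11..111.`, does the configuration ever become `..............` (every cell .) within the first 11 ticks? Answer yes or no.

yes

1.....1...1...
..............
all cells are . at tick 2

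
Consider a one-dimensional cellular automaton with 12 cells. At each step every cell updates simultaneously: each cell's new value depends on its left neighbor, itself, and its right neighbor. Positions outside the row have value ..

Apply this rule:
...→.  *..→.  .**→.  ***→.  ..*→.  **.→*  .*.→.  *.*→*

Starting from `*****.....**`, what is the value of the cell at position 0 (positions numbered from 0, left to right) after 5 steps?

.

....*......*
............
............  (fixed point — unchanged through step 5)
position 0 holds .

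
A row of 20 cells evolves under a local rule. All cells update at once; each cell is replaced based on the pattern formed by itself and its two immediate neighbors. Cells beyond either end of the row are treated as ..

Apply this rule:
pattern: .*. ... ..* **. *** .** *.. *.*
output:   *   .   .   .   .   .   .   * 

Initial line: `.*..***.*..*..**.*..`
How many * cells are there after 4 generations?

.*.....**..*....**..
.*.........*........
.*.........*........  (fixed point — unchanged through generation 4)
count of *: 2

2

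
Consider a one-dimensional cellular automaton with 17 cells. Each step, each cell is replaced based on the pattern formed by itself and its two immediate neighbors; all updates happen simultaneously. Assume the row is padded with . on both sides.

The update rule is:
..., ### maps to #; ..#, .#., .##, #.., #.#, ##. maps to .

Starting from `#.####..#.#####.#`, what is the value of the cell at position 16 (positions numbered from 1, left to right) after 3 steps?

...##......###...
##....####..#..##
...##..##........
position 16 holds .

.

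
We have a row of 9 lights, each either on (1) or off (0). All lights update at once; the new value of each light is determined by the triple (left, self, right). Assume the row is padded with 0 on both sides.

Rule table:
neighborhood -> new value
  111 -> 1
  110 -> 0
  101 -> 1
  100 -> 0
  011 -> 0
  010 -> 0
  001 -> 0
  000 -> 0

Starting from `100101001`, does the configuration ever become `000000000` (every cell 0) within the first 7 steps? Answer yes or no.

step 1: 000010000
step 2: 000000000
all cells are 0 at step 2

yes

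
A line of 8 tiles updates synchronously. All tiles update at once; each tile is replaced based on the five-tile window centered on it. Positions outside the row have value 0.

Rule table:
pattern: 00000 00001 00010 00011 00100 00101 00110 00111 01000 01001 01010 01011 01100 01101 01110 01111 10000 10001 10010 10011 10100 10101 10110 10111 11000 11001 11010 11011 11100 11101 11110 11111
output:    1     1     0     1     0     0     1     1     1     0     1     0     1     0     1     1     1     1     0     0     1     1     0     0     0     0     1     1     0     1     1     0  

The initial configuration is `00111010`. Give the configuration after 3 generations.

11011001

11111111
11000010
11011001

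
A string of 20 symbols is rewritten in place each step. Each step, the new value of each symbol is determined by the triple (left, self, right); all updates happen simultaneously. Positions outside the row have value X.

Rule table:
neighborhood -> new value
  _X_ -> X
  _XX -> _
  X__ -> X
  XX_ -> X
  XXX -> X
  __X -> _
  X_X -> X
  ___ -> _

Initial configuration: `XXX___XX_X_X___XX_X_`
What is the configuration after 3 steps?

step 1: XXXX___XXXXXX___XXXX
step 2: XXXXX___XXXXXX___XXX
step 3: XXXXXX___XXXXXX___XX

XXXXXX___XXXXXX___XX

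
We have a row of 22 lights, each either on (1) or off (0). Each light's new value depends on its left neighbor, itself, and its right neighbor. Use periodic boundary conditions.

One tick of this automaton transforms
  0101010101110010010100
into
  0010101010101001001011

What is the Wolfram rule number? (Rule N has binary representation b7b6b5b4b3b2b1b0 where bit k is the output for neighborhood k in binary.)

177

position 10: 111 → 1  (bit 7 = 1)
position 11: 110 → 0  (bit 6 = 0)
position 2: 101 → 1  (bit 5 = 1)
position 12: 100 → 1  (bit 4 = 1)
position 9: 011 → 0  (bit 3 = 0)
position 1: 010 → 0  (bit 2 = 0)
position 0: 001 → 0  (bit 1 = 0)
position 21: 000 → 1  (bit 0 = 1)
bits b7..b0 = 10110001 = 177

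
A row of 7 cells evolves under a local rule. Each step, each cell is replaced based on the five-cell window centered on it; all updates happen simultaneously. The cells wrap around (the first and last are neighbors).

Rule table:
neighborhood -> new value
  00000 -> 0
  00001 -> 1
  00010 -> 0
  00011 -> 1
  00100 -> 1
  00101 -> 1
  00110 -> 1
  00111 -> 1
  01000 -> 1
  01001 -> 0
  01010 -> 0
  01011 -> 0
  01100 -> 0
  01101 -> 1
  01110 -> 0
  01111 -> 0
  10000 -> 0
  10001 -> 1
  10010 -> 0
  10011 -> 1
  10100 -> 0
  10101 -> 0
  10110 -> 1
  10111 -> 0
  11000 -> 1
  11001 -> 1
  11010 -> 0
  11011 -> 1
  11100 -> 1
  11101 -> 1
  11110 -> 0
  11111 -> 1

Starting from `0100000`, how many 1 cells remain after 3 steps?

0110001
0101101
0001100
count of 1: 2

2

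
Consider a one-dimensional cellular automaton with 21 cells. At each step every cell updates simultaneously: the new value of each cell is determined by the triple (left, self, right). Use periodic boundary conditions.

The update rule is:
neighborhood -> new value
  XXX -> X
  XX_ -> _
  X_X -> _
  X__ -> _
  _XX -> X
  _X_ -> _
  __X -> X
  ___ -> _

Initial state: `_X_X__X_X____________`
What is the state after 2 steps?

step 1: X____X_______________
step 2: ____X_______________X

____X_______________X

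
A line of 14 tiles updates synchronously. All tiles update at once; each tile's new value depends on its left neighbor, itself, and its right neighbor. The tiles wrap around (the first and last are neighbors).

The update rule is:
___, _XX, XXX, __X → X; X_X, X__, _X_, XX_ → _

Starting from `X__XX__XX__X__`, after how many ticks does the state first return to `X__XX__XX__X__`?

tick 1: __XX__XX__X__X
tick 2: _XX__XX__X__X_
tick 3: XX__XX__X__X__
tick 4: X__XX__X__X__X
tick 5: __XX__X__X__XX
tick 6: _XX__X__X__XX_
tick 7: XX__X__X__XX__
tick 8: X__X__X__XX__X
tick 9: __X__X__XX__XX
tick 10: _X__X__XX__XX_
tick 11: X__X__XX__XX__
tick 12: __X__XX__XX__X
tick 13: _X__XX__XX__X_
tick 14: X__XX__XX__X__

14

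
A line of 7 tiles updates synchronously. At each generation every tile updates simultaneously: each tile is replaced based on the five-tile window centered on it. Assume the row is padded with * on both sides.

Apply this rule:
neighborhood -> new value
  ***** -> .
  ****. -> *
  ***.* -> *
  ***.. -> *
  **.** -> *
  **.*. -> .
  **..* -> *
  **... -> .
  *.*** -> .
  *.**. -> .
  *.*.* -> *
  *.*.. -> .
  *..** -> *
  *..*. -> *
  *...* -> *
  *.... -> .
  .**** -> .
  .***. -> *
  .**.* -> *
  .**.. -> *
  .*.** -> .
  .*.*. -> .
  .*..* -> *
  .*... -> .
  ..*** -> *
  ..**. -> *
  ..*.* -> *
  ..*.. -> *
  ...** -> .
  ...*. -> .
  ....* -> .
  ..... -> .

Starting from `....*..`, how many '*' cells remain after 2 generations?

....***
....*..
count of *: 1

1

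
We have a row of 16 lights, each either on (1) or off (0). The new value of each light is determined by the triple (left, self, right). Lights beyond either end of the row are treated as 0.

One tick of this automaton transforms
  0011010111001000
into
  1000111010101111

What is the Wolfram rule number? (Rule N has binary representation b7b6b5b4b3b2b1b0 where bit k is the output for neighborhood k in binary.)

position 8: 111 → 1  (bit 7 = 1)
position 3: 110 → 0  (bit 6 = 0)
position 4: 101 → 1  (bit 5 = 1)
position 10: 100 → 1  (bit 4 = 1)
position 2: 011 → 0  (bit 3 = 0)
position 5: 010 → 1  (bit 2 = 1)
position 1: 001 → 0  (bit 1 = 0)
position 0: 000 → 1  (bit 0 = 1)
bits b7..b0 = 10110101 = 181

181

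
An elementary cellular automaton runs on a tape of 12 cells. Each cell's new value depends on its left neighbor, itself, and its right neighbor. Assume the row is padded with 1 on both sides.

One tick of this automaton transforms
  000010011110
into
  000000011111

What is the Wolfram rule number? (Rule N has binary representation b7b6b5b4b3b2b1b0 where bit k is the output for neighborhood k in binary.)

position 8: 111 → 1  (bit 7 = 1)
position 10: 110 → 1  (bit 6 = 1)
position 11: 101 → 1  (bit 5 = 1)
position 0: 100 → 0  (bit 4 = 0)
position 7: 011 → 1  (bit 3 = 1)
position 4: 010 → 0  (bit 2 = 0)
position 3: 001 → 0  (bit 1 = 0)
position 1: 000 → 0  (bit 0 = 0)
bits b7..b0 = 11101000 = 232

232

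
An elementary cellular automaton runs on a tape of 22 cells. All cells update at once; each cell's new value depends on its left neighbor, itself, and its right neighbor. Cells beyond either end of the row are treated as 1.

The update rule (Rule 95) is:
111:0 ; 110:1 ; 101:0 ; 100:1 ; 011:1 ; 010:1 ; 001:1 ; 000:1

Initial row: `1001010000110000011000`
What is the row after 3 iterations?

iteration 1: 1111011111111111111111
iteration 2: 0001010000000000000000
iteration 3: 1111011111111111111111

1111011111111111111111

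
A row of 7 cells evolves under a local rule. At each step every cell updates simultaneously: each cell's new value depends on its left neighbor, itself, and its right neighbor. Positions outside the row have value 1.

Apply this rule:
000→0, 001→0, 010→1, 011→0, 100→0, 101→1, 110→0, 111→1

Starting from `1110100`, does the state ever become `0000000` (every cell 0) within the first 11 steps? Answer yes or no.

yes

step 1: 1101100
step 2: 1010000
step 3: 0110000
step 4: 1000000
step 5: 0000000
all cells are 0 at step 5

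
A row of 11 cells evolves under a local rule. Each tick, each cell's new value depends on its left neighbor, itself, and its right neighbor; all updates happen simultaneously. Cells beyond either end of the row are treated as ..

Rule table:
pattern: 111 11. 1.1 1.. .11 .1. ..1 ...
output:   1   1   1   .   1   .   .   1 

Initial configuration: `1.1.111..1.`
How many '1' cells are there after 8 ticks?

10

.1.1111....
..11111.111
1.111111111
.1111111111
.1111111111  (fixed point — unchanged through tick 8)
count of 1: 10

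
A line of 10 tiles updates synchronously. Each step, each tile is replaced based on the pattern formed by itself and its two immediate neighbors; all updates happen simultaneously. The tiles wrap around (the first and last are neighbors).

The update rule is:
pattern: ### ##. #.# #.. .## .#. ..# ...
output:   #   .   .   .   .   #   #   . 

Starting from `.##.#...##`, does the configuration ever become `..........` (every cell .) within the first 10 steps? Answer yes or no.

....#..#..
...##.##..
..#.......
.##.......
#.........
#........#
........#.
.......##.
......#...
.....##...
step 10 is .....##..., still not uniform .

no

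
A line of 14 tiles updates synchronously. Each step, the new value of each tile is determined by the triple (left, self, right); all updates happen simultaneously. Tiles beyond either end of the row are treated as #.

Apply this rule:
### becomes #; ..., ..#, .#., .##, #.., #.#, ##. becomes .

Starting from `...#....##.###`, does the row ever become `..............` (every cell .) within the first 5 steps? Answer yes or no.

yes

step 1: ............##
step 2: .............#
step 3: ..............
all cells are . at step 3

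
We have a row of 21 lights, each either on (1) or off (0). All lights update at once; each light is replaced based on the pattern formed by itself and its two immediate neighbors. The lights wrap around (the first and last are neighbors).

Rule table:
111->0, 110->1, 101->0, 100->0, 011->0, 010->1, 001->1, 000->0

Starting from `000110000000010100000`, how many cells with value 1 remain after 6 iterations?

10

001010000000110100000
011010000001010100000
101010000011010100000
101010000101010100001
101010001101010100010
101010010101010100110
count of 1: 10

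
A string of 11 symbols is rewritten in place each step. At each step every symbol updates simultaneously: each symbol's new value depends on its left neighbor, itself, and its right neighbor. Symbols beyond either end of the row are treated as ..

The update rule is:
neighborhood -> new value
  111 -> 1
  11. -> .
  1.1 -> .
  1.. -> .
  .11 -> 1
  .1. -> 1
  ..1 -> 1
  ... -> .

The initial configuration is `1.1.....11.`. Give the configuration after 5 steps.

1.1.1......

1.1....11..
1.1...11...
1.1..11....
1.1.11.....
1.1.1......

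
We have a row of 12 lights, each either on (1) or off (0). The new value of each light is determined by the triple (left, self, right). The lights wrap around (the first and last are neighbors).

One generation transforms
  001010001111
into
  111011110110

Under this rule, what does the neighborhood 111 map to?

At position 9 the neighborhood is 111; the next row has 1 there.

1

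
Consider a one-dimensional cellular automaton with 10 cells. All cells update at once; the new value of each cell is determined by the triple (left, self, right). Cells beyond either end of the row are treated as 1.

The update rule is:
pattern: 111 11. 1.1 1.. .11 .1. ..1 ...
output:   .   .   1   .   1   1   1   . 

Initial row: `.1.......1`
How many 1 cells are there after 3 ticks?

3

11......11
.......11.
......11.1
count of 1: 3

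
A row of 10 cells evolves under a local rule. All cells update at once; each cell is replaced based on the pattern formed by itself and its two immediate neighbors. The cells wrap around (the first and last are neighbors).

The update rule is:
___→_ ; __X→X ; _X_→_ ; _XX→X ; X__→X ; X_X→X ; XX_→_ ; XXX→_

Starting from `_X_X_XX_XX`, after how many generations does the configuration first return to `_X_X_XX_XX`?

X_X_XX_XX_
_X_XX_XX_X
X_XX_XX_X_
_XX_XX_X_X
XX_XX_X_X_
X_XX_X_X_X
_XX_X_X_XX
XX_X_X_XX_
X_X_X_XX_X
_X_X_XX_XX

10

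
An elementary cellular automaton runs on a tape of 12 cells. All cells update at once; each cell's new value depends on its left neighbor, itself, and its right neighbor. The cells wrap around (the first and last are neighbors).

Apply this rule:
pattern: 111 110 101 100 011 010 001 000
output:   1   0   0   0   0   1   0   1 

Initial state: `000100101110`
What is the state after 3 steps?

110100100101

110100100100
000100100100
110100100101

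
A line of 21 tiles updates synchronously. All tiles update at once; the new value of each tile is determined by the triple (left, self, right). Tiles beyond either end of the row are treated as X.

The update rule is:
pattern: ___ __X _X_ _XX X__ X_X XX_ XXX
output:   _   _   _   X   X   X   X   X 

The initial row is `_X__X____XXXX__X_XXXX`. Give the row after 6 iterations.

XXXXXX_XXXXXXXXXXXXXX

X_X__X___XXXXX__XXXXX
XX_X__X__XXXXXX_XXXXX
XXX_X__X_XXXXXXXXXXXX
XXXX_X__XXXXXXXXXXXXX
XXXXX_X_XXXXXXXXXXXXX
XXXXXX_XXXXXXXXXXXXXX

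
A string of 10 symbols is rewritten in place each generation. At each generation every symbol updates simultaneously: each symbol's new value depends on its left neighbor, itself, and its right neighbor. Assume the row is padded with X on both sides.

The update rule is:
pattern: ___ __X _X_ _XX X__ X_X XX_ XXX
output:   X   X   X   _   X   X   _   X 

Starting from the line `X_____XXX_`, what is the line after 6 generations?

XXXXXXX_X_

generation 1: _XXXXX_X_X
generation 2: X_XXX_XXX_
generation 3: _X_X_X_X_X
generation 4: XXXXXXXXX_
generation 5: XXXXXXXX_X
generation 6: XXXXXXX_X_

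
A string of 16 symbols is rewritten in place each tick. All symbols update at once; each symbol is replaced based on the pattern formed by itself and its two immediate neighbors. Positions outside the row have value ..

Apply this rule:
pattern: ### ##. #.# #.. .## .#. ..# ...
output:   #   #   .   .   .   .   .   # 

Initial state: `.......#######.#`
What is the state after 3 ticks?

..####.#..####..

######..######..
.#####...#####.#
..####.#..####..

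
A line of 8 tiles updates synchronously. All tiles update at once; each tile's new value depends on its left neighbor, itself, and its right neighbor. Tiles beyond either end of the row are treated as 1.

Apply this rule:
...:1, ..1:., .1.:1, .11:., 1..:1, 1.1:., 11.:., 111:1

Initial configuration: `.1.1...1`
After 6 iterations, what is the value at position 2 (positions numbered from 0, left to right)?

.1.111..
.1..1.1.
.11.1.1.
....1.1.
111.1.1.
11..1.1.
position 2 holds .

.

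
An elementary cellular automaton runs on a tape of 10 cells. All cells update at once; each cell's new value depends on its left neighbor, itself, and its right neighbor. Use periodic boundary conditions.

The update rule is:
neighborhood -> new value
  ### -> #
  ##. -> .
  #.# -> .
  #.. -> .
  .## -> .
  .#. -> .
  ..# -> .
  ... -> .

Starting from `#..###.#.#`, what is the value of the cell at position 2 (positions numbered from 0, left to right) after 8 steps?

.

....#.....
..........
..........  (fixed point — unchanged through step 8)
position 2 holds .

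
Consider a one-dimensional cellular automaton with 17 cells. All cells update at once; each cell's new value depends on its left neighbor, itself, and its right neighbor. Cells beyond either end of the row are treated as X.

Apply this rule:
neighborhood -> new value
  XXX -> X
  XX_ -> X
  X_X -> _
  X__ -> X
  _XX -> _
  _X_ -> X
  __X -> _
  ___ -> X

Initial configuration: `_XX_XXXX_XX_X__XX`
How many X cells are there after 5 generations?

10

__X__XXX__X_XX__X
X_XX__XXX_X__XX__
X__XX__XX_XX__XX_
XX__XX__X__XX__X_
XXX__XX_XX__XX_X_
count of X: 10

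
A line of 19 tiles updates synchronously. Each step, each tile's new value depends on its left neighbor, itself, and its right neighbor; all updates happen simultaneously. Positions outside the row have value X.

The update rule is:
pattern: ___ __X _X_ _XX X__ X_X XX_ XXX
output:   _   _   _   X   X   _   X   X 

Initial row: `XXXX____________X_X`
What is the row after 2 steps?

XXXXXX____________X

XXXXX_____________X
XXXXXX____________X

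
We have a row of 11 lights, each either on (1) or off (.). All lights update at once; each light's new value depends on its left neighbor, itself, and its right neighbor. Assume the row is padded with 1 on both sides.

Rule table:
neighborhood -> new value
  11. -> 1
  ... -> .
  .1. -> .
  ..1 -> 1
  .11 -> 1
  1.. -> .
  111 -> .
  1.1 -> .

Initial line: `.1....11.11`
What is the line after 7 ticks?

......11.1.

.....111.1.
....11.1...
...111....1
..11.1...11
.111....11.
.1.1...111.
......11.1.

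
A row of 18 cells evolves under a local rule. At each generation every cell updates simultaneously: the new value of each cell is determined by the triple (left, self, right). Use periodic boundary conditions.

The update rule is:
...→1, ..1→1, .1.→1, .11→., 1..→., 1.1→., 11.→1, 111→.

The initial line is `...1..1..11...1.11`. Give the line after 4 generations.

.111.11.1.1.111..1
...1..1.1.1...1.11
.111.11.1.1.111..1  (repeats generation 1; period 2)
generation 4: ...1..1.1.1...1.11

...1..1.1.1...1.11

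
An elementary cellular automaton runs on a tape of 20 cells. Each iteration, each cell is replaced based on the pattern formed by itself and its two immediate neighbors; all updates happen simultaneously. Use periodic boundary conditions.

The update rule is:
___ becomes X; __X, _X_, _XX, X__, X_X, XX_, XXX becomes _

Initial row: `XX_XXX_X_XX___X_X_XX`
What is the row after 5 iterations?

____________X_______

____________X_______
XXXXXXXXXXX___XXXXXX
____________X_______  (repeats iteration 1; period 2)
iteration 5: ____________X_______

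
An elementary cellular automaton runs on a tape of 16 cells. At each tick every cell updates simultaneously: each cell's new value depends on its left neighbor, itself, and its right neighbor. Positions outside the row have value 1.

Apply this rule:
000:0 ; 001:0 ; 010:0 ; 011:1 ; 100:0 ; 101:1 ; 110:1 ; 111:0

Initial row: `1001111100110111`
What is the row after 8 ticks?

1000000000000000

tick 1: 1001000100111100
tick 2: 1000000000100100
tick 3: 1000000000000000
tick 4: 1000000000000000  (fixed point — unchanged through tick 8)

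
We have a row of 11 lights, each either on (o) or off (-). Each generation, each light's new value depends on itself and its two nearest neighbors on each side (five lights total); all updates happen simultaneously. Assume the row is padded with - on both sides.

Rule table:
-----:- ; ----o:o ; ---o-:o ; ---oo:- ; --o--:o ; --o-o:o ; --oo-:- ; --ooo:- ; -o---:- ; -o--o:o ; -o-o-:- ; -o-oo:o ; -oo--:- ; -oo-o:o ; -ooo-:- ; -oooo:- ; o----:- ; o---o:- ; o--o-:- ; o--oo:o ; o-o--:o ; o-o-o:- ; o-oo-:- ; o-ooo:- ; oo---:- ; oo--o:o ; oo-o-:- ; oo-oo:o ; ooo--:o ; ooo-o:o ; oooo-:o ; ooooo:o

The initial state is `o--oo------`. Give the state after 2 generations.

--o--------

ooo--------
--o--------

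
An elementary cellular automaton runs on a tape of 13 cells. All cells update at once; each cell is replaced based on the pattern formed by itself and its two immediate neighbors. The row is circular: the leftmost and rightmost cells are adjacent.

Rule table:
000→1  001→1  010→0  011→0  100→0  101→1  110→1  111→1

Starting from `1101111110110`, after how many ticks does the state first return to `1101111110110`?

tick 1: 0110111111011
tick 2: 1011011111101
tick 3: 1101101111110
tick 4: 0110110111111
tick 5: 1011011011111
tick 6: 1101101101111
tick 7: 1110110110111
tick 8: 1111011011011
tick 9: 1111101101101
tick 10: 1111110110110
tick 11: 0111111011011
tick 12: 1011111101101
tick 13: 1101111110110

13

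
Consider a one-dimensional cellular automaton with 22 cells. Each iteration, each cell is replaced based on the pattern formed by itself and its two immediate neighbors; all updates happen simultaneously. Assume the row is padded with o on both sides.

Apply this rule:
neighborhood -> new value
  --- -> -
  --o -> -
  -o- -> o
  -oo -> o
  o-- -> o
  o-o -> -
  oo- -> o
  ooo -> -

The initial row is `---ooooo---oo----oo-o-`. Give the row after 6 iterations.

iteration 1: o--o---oo--ooo---oo-o-
iteration 2: oo-oo--ooo-o-oo--oo-o-
iteration 3: -o-ooo-o-o-o-ooo-oo-o-
iteration 4: -o-o-o-o-o-o-o-o-oo-o-
iteration 5: -o-o-o-o-o-o-o-o-oo-o-  (fixed point — unchanged through iteration 6)

-o-o-o-o-o-o-o-o-oo-o-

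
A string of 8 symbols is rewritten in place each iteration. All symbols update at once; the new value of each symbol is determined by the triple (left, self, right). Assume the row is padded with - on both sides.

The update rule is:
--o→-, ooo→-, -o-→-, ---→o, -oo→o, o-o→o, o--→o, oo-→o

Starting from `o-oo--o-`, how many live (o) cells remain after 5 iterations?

iteration 1: -oooo--o
iteration 2: -o--oo--
iteration 3: --o-oooo
iteration 4: o--oo--o
iteration 5: -o-ooo--
count of o: 4

4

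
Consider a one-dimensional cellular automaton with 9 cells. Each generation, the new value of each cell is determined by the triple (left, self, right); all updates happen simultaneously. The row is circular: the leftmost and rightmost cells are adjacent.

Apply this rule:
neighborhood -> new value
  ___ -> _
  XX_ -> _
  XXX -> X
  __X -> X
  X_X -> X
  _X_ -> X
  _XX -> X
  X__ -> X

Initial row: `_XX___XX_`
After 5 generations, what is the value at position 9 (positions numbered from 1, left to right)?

XX_X_XX_X
X_XXXX_XX
_XXXX_XXX
XXXX_XXX_
XXX_XXX_X
position 9 holds X

X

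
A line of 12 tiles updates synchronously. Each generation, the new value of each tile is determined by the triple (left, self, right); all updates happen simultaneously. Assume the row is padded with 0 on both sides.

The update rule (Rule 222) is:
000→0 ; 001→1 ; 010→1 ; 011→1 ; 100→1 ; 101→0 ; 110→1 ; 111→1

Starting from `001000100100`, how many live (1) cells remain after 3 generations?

011101111110
111101111111
111101111111
count of 1: 11

11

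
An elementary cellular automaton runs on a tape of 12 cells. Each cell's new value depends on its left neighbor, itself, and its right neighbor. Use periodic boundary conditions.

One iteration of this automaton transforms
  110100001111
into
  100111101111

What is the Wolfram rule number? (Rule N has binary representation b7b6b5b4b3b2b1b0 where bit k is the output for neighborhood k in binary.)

157

position 0: 111 → 1  (bit 7 = 1)
position 1: 110 → 0  (bit 6 = 0)
position 2: 101 → 0  (bit 5 = 0)
position 4: 100 → 1  (bit 4 = 1)
position 8: 011 → 1  (bit 3 = 1)
position 3: 010 → 1  (bit 2 = 1)
position 7: 001 → 0  (bit 1 = 0)
position 5: 000 → 1  (bit 0 = 1)
bits b7..b0 = 10011101 = 157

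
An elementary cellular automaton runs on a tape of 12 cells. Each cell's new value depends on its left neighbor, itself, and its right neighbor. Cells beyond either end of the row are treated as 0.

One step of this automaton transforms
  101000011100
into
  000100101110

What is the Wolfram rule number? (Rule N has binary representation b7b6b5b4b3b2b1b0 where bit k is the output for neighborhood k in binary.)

210

position 8: 111 → 1  (bit 7 = 1)
position 9: 110 → 1  (bit 6 = 1)
position 1: 101 → 0  (bit 5 = 0)
position 3: 100 → 1  (bit 4 = 1)
position 7: 011 → 0  (bit 3 = 0)
position 0: 010 → 0  (bit 2 = 0)
position 6: 001 → 1  (bit 1 = 1)
position 4: 000 → 0  (bit 0 = 0)
bits b7..b0 = 11010010 = 210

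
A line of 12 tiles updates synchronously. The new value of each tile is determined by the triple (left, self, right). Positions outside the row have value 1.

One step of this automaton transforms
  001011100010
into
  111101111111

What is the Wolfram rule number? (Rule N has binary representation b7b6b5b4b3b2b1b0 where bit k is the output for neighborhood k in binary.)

247

position 5: 111 → 1  (bit 7 = 1)
position 6: 110 → 1  (bit 6 = 1)
position 3: 101 → 1  (bit 5 = 1)
position 0: 100 → 1  (bit 4 = 1)
position 4: 011 → 0  (bit 3 = 0)
position 2: 010 → 1  (bit 2 = 1)
position 1: 001 → 1  (bit 1 = 1)
position 8: 000 → 1  (bit 0 = 1)
bits b7..b0 = 11110111 = 247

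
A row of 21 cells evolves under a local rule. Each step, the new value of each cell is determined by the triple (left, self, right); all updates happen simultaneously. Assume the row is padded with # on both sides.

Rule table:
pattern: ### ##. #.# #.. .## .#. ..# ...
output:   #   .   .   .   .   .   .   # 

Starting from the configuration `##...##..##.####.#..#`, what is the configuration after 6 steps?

.##.........#######..

#..#.........##......
.....#######....####.
.###..#####..##..##..
..#....###...........
....##..#..#########.
.##.........#######..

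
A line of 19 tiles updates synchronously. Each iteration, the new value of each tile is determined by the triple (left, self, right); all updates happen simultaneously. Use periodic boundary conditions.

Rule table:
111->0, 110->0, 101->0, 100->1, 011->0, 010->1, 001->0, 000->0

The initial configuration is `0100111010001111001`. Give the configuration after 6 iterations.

0110000011000000101
0001000000100000101
1001100000110000101
0100010000001000100
0110011000001100110
0001000100000010001

0001000100000010001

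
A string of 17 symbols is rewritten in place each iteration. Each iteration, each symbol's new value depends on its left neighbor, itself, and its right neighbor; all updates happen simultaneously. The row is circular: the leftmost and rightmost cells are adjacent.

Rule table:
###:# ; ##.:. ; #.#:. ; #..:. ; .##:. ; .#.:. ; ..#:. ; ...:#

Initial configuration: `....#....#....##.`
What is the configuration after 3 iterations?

###...##...##....
.#..#....#....##.
......##...##....

......##...##....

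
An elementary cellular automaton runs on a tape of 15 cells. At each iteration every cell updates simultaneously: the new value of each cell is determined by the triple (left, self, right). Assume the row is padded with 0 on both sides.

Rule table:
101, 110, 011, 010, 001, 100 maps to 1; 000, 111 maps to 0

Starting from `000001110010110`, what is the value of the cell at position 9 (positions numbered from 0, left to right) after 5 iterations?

1

000011011111111
000111110000001
001100011000011
011110111100111
110011100111101
position 9 holds 1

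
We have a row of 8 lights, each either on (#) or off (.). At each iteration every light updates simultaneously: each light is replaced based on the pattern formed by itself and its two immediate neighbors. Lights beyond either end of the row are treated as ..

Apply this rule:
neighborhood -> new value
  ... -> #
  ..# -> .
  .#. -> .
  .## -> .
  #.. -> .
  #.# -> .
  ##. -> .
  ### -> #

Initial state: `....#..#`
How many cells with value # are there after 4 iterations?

###.....
.#..####
.....##.
####....
count of #: 4

4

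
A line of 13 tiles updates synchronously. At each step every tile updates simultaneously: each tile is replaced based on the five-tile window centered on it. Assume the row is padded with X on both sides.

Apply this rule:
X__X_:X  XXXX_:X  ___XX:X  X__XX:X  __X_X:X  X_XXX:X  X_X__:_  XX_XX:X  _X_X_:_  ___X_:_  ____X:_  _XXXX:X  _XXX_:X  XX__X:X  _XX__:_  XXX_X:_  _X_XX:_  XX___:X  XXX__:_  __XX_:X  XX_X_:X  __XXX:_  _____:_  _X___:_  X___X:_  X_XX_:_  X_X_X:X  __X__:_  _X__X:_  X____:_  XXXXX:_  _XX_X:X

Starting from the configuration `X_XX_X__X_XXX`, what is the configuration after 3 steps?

_X_XX__XX_XX_
XX___XXXXX_XX
X_X_X_X_X_XXX

X_X_X_X_X_XXX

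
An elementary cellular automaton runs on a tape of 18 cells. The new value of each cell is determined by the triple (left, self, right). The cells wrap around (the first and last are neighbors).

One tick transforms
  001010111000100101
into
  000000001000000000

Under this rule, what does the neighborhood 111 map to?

0

At position 7 the neighborhood is 111; the next row has 0 there.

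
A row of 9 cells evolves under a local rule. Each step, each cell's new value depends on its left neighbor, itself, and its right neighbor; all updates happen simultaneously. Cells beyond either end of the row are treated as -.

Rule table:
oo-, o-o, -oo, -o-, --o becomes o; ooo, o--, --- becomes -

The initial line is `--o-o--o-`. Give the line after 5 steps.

step 1: -oooo-oo-
step 2: oo--oooo-
step 3: oo-oo--o-
step 4: ooooo-oo-
step 5: o---oooo-

o---oooo-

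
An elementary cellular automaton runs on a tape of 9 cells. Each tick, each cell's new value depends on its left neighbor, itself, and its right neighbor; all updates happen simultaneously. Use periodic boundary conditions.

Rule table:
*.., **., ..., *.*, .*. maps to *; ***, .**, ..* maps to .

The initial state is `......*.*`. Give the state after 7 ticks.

tick 1: *****.***
tick 2: ....**...
tick 3: ***..****
tick 4: ..**.....
tick 5: *..******
tick 6: **.......
tick 7: .*******.

.*******.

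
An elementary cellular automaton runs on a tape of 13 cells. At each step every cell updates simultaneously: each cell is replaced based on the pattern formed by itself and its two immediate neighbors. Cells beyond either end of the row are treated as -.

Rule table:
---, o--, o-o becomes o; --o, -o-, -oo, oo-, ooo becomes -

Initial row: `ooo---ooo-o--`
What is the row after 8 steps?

step 1: ---oo----o-oo
step 2: oo---ooo--o--
step 3: --oo----o--oo
step 4: o---ooo--o---
step 5: -oo----o--ooo
step 6: ---ooo--o----
step 7: oo----o--oooo
step 8: --ooo--o-----

--ooo--o-----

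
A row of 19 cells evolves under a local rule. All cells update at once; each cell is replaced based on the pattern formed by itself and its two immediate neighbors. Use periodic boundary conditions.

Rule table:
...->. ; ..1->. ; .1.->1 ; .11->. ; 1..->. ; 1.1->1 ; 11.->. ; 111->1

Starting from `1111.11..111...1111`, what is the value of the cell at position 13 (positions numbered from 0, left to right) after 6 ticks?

111.1.....1.....111
11.11.....1......11
1.1.......1.......1
.11.......1........
..........1........
..........1........
position 13 holds .

.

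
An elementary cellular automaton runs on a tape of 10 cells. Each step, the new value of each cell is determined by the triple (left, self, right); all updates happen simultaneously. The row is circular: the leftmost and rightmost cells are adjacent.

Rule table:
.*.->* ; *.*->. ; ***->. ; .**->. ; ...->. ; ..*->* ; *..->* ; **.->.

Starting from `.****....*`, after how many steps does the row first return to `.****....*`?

6

step 1: .....*..**
step 2: *...****..
step 3: **.*....**
step 4: ...**..*..
step 5: ..*..****.
step 6: .****....*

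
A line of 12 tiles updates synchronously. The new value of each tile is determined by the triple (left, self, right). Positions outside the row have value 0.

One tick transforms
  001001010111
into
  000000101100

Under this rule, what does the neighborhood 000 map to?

At position 0 the neighborhood is 000; the next row has 0 there.

0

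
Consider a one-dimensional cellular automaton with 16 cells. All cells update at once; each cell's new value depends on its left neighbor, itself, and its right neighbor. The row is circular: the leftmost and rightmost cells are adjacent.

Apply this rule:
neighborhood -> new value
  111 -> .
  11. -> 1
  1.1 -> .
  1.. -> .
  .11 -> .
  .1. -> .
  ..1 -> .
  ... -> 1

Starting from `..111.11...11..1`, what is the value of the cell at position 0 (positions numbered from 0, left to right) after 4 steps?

....1..1.1..1...
111...........11
..1.111111111...
1...........1.11
position 0 holds 1

1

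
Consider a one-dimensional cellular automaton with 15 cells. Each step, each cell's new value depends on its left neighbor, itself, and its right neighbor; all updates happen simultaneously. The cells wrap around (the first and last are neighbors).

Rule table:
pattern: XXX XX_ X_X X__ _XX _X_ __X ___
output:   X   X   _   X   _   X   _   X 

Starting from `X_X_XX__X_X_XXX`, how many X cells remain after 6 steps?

8

step 1: X_X__XX_X_X__XX
step 2: X_XX__X_X_XX__X
step 3: X__XX_X_X__XX__
step 4: XX__X_X_XX__XX_
step 5: _XX_X_X__XX__X_
step 6: __X_X_XX__XX_XX
count of X: 8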